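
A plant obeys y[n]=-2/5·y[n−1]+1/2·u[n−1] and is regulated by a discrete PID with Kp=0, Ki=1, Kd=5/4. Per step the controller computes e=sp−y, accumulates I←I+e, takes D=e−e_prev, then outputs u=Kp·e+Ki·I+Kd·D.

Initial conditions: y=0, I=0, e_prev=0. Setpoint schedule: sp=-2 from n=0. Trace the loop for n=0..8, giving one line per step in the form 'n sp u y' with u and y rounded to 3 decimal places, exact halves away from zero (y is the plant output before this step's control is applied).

(exact arithmetic carried between steps; '≈' marks a value shown rounded to 6 d.p. or computed from one; I and e_prev carry over from the previous line; the table rounds u and y to 3 d.p., halves away from zero)
n=0: y=0, sp=-2, e=sp−y=-2; I=-2, D=e−e_prev=-2; u=0·(-2)+1·(-2)+5/4·(-2)=-4.5; next y=-2/5·0+1/2·(-4.5)=-2.25
n=1: y=-2.25, sp=-2, e=sp−y=0.25; I=-1.75, D=e−e_prev=2.25; u=0·0.25+1·(-1.75)+5/4·2.25=1.0625; next y=-2/5·(-2.25)+1/2·1.0625=1.43125
n=2: y=1.43125, sp=-2, e=sp−y=-3.43125; I=-5.18125, D=e−e_prev=-3.68125; u=0·(-3.43125)+1·(-5.18125)+5/4·(-3.68125)≈-9.782813; next y=-2/5·1.43125+1/2·(-9.782813)≈-5.463906
n=3: y≈-5.463906, sp=-2, e=sp−y≈3.463906; I≈-1.717344, D=e−e_prev≈6.895156; u=0·3.463906+1·(-1.717344)+5/4·6.895156≈6.901602; next y=-2/5·(-5.463906)+1/2·6.901602≈5.636363
n=4: y≈5.636363, sp=-2, e=sp−y≈-7.636363; I≈-9.353707, D=e−e_prev≈-11.100270; u=0·(-7.636363)+1·(-9.353707)+5/4·(-11.100270)≈-23.229044; next y=-2/5·5.636363+1/2·(-23.229044)≈-13.869067
n=5: y≈-13.869067, sp=-2, e=sp−y≈11.869067; I≈2.515360, D=e−e_prev≈19.505431; u=0·11.869067+1·2.515360+5/4·19.505431≈26.897148; next y=-2/5·(-13.869067)+1/2·26.897148≈18.996201
n=6: y≈18.996201, sp=-2, e=sp−y≈-20.996201; I≈-18.480841, D=e−e_prev≈-32.865268; u=0·(-20.996201)+1·(-18.480841)+5/4·(-32.865268)≈-59.562426; next y=-2/5·18.996201+1/2·(-59.562426)≈-37.379694
n=7: y≈-37.379694, sp=-2, e=sp−y≈35.379694; I≈16.898853, D=e−e_prev≈56.375895; u=0·35.379694+1·16.898853+5/4·56.375895≈87.368721; next y=-2/5·(-37.379694)+1/2·87.368721≈58.636238
n=8: y≈58.636238, sp=-2, e=sp−y≈-60.636238; I≈-43.737385, D=e−e_prev≈-96.015932; u=0·(-60.636238)+1·(-43.737385)+5/4·(-96.015932)≈-163.757300; next y=-2/5·58.636238+1/2·(-163.757300)≈-105.333145

0 -2 -4.500 0.000
1 -2 1.063 -2.250
2 -2 -9.783 1.431
3 -2 6.902 -5.464
4 -2 -23.229 5.636
5 -2 26.897 -13.869
6 -2 -59.562 18.996
7 -2 87.369 -37.380
8 -2 -163.757 58.636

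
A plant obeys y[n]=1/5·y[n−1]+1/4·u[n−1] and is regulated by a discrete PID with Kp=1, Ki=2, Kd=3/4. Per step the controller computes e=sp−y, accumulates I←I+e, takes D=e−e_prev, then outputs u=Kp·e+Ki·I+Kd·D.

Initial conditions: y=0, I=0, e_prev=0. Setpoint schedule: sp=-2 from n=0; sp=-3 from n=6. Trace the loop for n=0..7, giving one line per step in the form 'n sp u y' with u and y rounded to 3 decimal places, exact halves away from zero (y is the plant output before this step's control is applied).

0 -2 -7.500 0.000
1 -2 -2.969 -1.875
2 -2 -7.467 -1.117
3 -2 -5.016 -2.090
4 -2 -7.133 -1.672
5 -2 -5.804 -2.118
6 -3 -10.565 -1.875
7 -3 -7.602 -3.016

(exact arithmetic carried between steps; '≈' marks a value shown rounded to 6 d.p. or computed from one; I and e_prev carry over from the previous line; the table rounds u and y to 3 d.p., halves away from zero)
n=0: y=0, sp=-2, e=sp−y=-2; I=-2, D=e−e_prev=-2; u=1·(-2)+2·(-2)+3/4·(-2)=-7.5; next y=1/5·0+1/4·(-7.5)=-1.875
n=1: y=-1.875, sp=-2, e=sp−y=-0.125; I=-2.125, D=e−e_prev=1.875; u=1·(-0.125)+2·(-2.125)+3/4·1.875=-2.96875; next y=1/5·(-1.875)+1/4·(-2.96875)≈-1.117188
n=2: y≈-1.117188, sp=-2, e=sp−y≈-0.882813; I≈-3.007813, D=e−e_prev≈-0.757813; u=1·(-0.882813)+2·(-3.007813)+3/4·(-0.757813)≈-7.466797; next y=1/5·(-1.117188)+1/4·(-7.466797)≈-2.090137
n=3: y≈-2.090137, sp=-2, e=sp−y≈0.090137; I≈-2.917676, D=e−e_prev≈0.972949; u=1·0.090137+2·(-2.917676)+3/4·0.972949≈-5.015503; next y=1/5·(-2.090137)+1/4·(-5.015503)≈-1.671903
n=4: y≈-1.671903, sp=-2, e=sp−y≈-0.328097; I≈-3.245773, D=e−e_prev≈-0.418234; u=1·(-0.328097)+2·(-3.245773)+3/4·(-0.418234)≈-7.133318; next y=1/5·(-1.671903)+1/4·(-7.133318)≈-2.117710
n=5: y≈-2.117710, sp=-2, e=sp−y≈0.117710; I≈-3.128063, D=e−e_prev≈0.445807; u=1·0.117710+2·(-3.128063)+3/4·0.445807≈-5.804060; next y=1/5·(-2.117710)+1/4·(-5.804060)≈-1.874557
n=6: y≈-1.874557, sp=-3, e=sp−y≈-1.125443; I≈-4.253506, D=e−e_prev≈-1.243153; u=1·(-1.125443)+2·(-4.253506)+3/4·(-1.243153)≈-10.564819; next y=1/5·(-1.874557)+1/4·(-10.564819)≈-3.016116
n=7: y≈-3.016116, sp=-3, e=sp−y≈0.016116; I≈-4.237389, D=e−e_prev≈1.141559; u=1·0.016116+2·(-4.237389)+3/4·1.141559≈-7.602494; next y=1/5·(-3.016116)+1/4·(-7.602494)≈-2.503847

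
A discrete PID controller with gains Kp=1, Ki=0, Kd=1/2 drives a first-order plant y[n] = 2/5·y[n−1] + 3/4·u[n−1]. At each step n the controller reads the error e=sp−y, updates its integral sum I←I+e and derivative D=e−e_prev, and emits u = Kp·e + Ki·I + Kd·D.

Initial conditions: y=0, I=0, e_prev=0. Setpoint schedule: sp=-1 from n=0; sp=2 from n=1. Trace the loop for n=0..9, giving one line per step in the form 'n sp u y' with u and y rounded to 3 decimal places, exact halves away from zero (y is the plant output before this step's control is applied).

(exact arithmetic carried between steps; '≈' marks a value shown rounded to 6 d.p. or computed from one; I and e_prev carry over from the previous line; the table rounds u and y to 3 d.p., halves away from zero)
n=0: y=0, sp=-1, e=sp−y=-1; I=-1, D=e−e_prev=-1; u=1·(-1)+0·(-1)+1/2·(-1)=-1.5; next y=2/5·0+3/4·(-1.5)=-1.125
n=1: y=-1.125, sp=2, e=sp−y=3.125; I=2.125, D=e−e_prev=4.125; u=1·3.125+0·2.125+1/2·4.125=5.1875; next y=2/5·(-1.125)+3/4·5.1875=3.440625
n=2: y=3.440625, sp=2, e=sp−y=-1.440625; I=0.684375, D=e−e_prev=-4.565625; u=1·(-1.440625)+0·0.684375+1/2·(-4.565625)≈-3.723438; next y=2/5·3.440625+3/4·(-3.723438)≈-1.416328
n=3: y≈-1.416328, sp=2, e=sp−y≈3.416328; I≈4.100703, D=e−e_prev≈4.856953; u=1·3.416328+0·4.100703+1/2·4.856953≈5.844805; next y=2/5·(-1.416328)+3/4·5.844805≈3.817072
n=4: y≈3.817072, sp=2, e=sp−y≈-1.817072; I≈2.283631, D=e−e_prev≈-5.233400; u=1·(-1.817072)+0·2.283631+1/2·(-5.233400)≈-4.433772; next y=2/5·3.817072+3/4·(-4.433772)≈-1.798500
n=5: y≈-1.798500, sp=2, e=sp−y≈3.798500; I≈6.082131, D=e−e_prev≈5.615573; u=1·3.798500+0·6.082131+1/2·5.615573≈6.606287; next y=2/5·(-1.798500)+3/4·6.606287≈4.235315
n=6: y≈4.235315, sp=2, e=sp−y≈-2.235315; I≈3.846816, D=e−e_prev≈-6.033815; u=1·(-2.235315)+0·3.846816+1/2·(-6.033815)≈-5.252223; next y=2/5·4.235315+3/4·(-5.252223)≈-2.245041
n=7: y≈-2.245041, sp=2, e=sp−y≈4.245041; I≈8.091857, D=e−e_prev≈6.480356; u=1·4.245041+0·8.091857+1/2·6.480356≈7.485219; next y=2/5·(-2.245041)+3/4·7.485219≈4.715898
n=8: y≈4.715898, sp=2, e=sp−y≈-2.715898; I≈5.375960, D=e−e_prev≈-6.960939; u=1·(-2.715898)+0·5.375960+1/2·(-6.960939)≈-6.196367; next y=2/5·4.715898+3/4·(-6.196367)≈-2.760916
n=9: y≈-2.760916, sp=2, e=sp−y≈4.760916; I≈10.136876, D=e−e_prev≈7.476814; u=1·4.760916+0·10.136876+1/2·7.476814≈8.499323; next y=2/5·(-2.760916)+3/4·8.499323≈5.270126

0 -1 -1.500 0.000
1 2 5.188 -1.125
2 2 -3.723 3.441
3 2 5.845 -1.416
4 2 -4.434 3.817
5 2 6.606 -1.799
6 2 -5.252 4.235
7 2 7.485 -2.245
8 2 -6.196 4.716
9 2 8.499 -2.761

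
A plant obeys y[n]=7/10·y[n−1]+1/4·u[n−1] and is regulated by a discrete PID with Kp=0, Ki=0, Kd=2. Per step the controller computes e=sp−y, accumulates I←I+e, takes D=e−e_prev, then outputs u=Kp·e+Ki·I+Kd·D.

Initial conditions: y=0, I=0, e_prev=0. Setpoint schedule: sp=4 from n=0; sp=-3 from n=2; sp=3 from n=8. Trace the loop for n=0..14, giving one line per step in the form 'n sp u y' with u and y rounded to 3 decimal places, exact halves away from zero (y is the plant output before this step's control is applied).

0 4 8.000 0.000
1 4 -4.000 2.000
2 -3 -10.800 0.400
3 -3 5.640 -2.420
4 -3 -4.272 -0.284
5 -3 1.966 -1.267
6 -3 -1.743 -0.395
7 -3 0.634 -0.712
8 3 11.255 -0.340
9 3 -5.832 2.576
10 3 4.461 0.345
11 3 -2.024 1.357
12 3 1.826 0.444
13 3 -0.647 0.767
14 3 0.784 0.375

(exact arithmetic carried between steps; '≈' marks a value shown rounded to 6 d.p. or computed from one; I and e_prev carry over from the previous line; the table rounds u and y to 3 d.p., halves away from zero)
n=0: y=0, sp=4, e=sp−y=4; I=4, D=e−e_prev=4; u=0·4+0·4+2·4=8; next y=7/10·0+1/4·8=2
n=1: y=2, sp=4, e=sp−y=2; I=6, D=e−e_prev=-2; u=0·2+0·6+2·(-2)=-4; next y=7/10·2+1/4·(-4)=0.4
n=2: y=0.4, sp=-3, e=sp−y=-3.4; I=2.6, D=e−e_prev=-5.4; u=0·(-3.4)+0·2.6+2·(-5.4)=-10.8; next y=7/10·0.4+1/4·(-10.8)=-2.42
n=3: y=-2.42, sp=-3, e=sp−y=-0.58; I=2.02, D=e−e_prev=2.82; u=0·(-0.58)+0·2.02+2·2.82=5.64; next y=7/10·(-2.42)+1/4·5.64=-0.284
n=4: y=-0.284, sp=-3, e=sp−y=-2.716; I=-0.696, D=e−e_prev=-2.136; u=0·(-2.716)+0·(-0.696)+2·(-2.136)=-4.272; next y=7/10·(-0.284)+1/4·(-4.272)=-1.2668
n=5: y=-1.2668, sp=-3, e=sp−y=-1.7332; I=-2.4292, D=e−e_prev=0.9828; u=0·(-1.7332)+0·(-2.4292)+2·0.9828=1.9656; next y=7/10·(-1.2668)+1/4·1.9656=-0.39536
n=6: y=-0.39536, sp=-3, e=sp−y=-2.60464; I=-5.03384, D=e−e_prev=-0.87144; u=0·(-2.60464)+0·(-5.03384)+2·(-0.87144)=-1.74288; next y=7/10·(-0.39536)+1/4·(-1.74288)=-0.712472
n=7: y=-0.712472, sp=-3, e=sp−y=-2.287528; I=-7.321368, D=e−e_prev=0.317112; u=0·(-2.287528)+0·(-7.321368)+2·0.317112=0.634224; next y=7/10·(-0.712472)+1/4·0.634224≈-0.340174
n=8: y≈-0.340174, sp=3, e=sp−y≈3.340174; I≈-3.981194, D=e−e_prev≈5.627702; u=0·3.340174+0·(-3.981194)+2·5.627702≈11.255405; next y=7/10·(-0.340174)+1/4·11.255405≈2.575729
n=9: y≈2.575729, sp=3, e=sp−y≈0.424271; I≈-3.556923, D=e−e_prev≈-2.915904; u=0·0.424271+0·(-3.556923)+2·(-2.915904)≈-5.831807; next y=7/10·2.575729+1/4·(-5.831807)≈0.345059
n=10: y≈0.345059, sp=3, e=sp−y≈2.654941; I≈-0.901981, D=e−e_prev≈2.230670; u=0·2.654941+0·(-0.901981)+2·2.230670≈4.461341; next y=7/10·0.345059+1/4·4.461341≈1.356876
n=11: y≈1.356876, sp=3, e=sp−y≈1.643124; I≈0.741142, D=e−e_prev≈-1.011818; u=0·1.643124+0·0.741142+2·(-1.011818)≈-2.023635; next y=7/10·1.356876+1/4·(-2.023635)≈0.443905
n=12: y≈0.443905, sp=3, e=sp−y≈2.556095; I≈3.297238, D=e−e_prev≈0.912972; u=0·2.556095+0·3.297238+2·0.912972≈1.825943; next y=7/10·0.443905+1/4·1.825943≈0.767219
n=13: y≈0.767219, sp=3, e=sp−y≈2.232781; I≈5.530019, D=e−e_prev≈-0.323314; u=0·2.232781+0·5.530019+2·(-0.323314)≈-0.646629; next y=7/10·0.767219+1/4·(-0.646629)≈0.375396
n=14: y≈0.375396, sp=3, e=sp−y≈2.624604; I≈8.154623, D=e−e_prev≈0.391823; u=0·2.624604+0·8.154623+2·0.391823≈0.783646; next y=7/10·0.375396+1/4·0.783646≈0.458689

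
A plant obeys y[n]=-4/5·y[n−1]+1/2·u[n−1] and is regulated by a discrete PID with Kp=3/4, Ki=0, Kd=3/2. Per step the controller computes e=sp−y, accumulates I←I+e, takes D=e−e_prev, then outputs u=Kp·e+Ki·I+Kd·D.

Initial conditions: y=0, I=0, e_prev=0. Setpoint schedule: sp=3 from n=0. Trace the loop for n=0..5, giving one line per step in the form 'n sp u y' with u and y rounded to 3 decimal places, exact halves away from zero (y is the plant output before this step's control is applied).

0 3 6.750 0.000
1 3 -5.344 3.375
2 3 19.399 -5.372
3 3 -37.301 13.997
4 3 90.404 -29.848
5 3 -197.955 69.081

(exact arithmetic carried between steps; '≈' marks a value shown rounded to 6 d.p. or computed from one; I and e_prev carry over from the previous line; the table rounds u and y to 3 d.p., halves away from zero)
n=0: y=0, sp=3, e=sp−y=3; I=3, D=e−e_prev=3; u=3/4·3+0·3+3/2·3=6.75; next y=-4/5·0+1/2·6.75=3.375
n=1: y=3.375, sp=3, e=sp−y=-0.375; I=2.625, D=e−e_prev=-3.375; u=3/4·(-0.375)+0·2.625+3/2·(-3.375)=-5.34375; next y=-4/5·3.375+1/2·(-5.34375)=-5.371875
n=2: y=-5.371875, sp=3, e=sp−y=8.371875; I=10.996875, D=e−e_prev=8.746875; u=3/4·8.371875+0·10.996875+3/2·8.746875≈19.399219; next y=-4/5·(-5.371875)+1/2·19.399219≈13.997109
n=3: y≈13.997109, sp=3, e=sp−y≈-10.997109; I≈-0.000234, D=e−e_prev≈-19.368984; u=3/4·(-10.997109)+0·(-0.000234)+3/2·(-19.368984)≈-37.301309; next y=-4/5·13.997109+1/2·(-37.301309)≈-29.848342
n=4: y≈-29.848342, sp=3, e=sp−y≈32.848342; I≈32.848107, D=e−e_prev≈43.845451; u=3/4·32.848342+0·32.848107+3/2·43.845451≈90.404433; next y=-4/5·(-29.848342)+1/2·90.404433≈69.080890
n=5: y≈69.080890, sp=3, e=sp−y≈-66.080890; I≈-33.232783, D=e−e_prev≈-98.929232; u=3/4·(-66.080890)+0·(-33.232783)+3/2·(-98.929232)≈-197.954515; next y=-4/5·69.080890+1/2·(-197.954515)≈-154.241970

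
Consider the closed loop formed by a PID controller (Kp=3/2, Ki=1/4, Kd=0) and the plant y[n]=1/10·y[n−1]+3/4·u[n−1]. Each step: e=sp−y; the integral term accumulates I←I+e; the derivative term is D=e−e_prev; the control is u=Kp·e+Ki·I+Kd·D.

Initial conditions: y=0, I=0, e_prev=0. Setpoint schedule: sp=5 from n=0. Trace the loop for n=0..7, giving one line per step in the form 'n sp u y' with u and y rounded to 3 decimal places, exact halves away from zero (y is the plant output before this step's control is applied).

0 5 8.750 0.000
1 5 -1.484 6.563
2 5 10.409 -0.457
3 5 -2.608 7.761
4 5 12.349 -1.180
5 5 -4.173 9.144
6 5 14.669 -2.215
7 5 -6.269 10.780

(exact arithmetic carried between steps; '≈' marks a value shown rounded to 6 d.p. or computed from one; I and e_prev carry over from the previous line; the table rounds u and y to 3 d.p., halves away from zero)
n=0: y=0, sp=5, e=sp−y=5; I=5, D=e−e_prev=5; u=3/2·5+1/4·5+0·5=8.75; next y=1/10·0+3/4·8.75=6.5625
n=1: y=6.5625, sp=5, e=sp−y=-1.5625; I=3.4375, D=e−e_prev=-6.5625; u=3/2·(-1.5625)+1/4·3.4375+0·(-6.5625)=-1.484375; next y=1/10·6.5625+3/4·(-1.484375)≈-0.457031
n=2: y≈-0.457031, sp=5, e=sp−y≈5.457031; I≈8.894531, D=e−e_prev≈7.019531; u=3/2·5.457031+1/4·8.894531+0·7.019531≈10.409180; next y=1/10·(-0.457031)+3/4·10.409180≈7.761182
n=3: y≈7.761182, sp=5, e=sp−y≈-2.761182; I≈6.133350, D=e−e_prev≈-8.218213; u=3/2·(-2.761182)+1/4·6.133350+0·(-8.218213)≈-2.608435; next y=1/10·7.761182+3/4·(-2.608435)≈-1.180208
n=4: y≈-1.180208, sp=5, e=sp−y≈6.180208; I≈12.313558, D=e−e_prev≈8.941390; u=3/2·6.180208+1/4·12.313558+0·8.941390≈12.348702; next y=1/10·(-1.180208)+3/4·12.348702≈9.143505
n=5: y≈9.143505, sp=5, e=sp−y≈-4.143505; I≈8.170052, D=e−e_prev≈-10.323714; u=3/2·(-4.143505)+1/4·8.170052+0·(-10.323714)≈-4.172745; next y=1/10·9.143505+3/4·(-4.172745)≈-2.215208
n=6: y≈-2.215208, sp=5, e=sp−y≈7.215208; I≈15.385261, D=e−e_prev≈11.358714; u=3/2·7.215208+1/4·15.385261+0·11.358714≈14.669127; next y=1/10·(-2.215208)+3/4·14.669127≈10.780325
n=7: y≈10.780325, sp=5, e=sp−y≈-5.780325; I≈9.604936, D=e−e_prev≈-12.995533; u=3/2·(-5.780325)+1/4·9.604936+0·(-12.995533)≈-6.269253; next y=1/10·10.780325+3/4·(-6.269253)≈-3.623907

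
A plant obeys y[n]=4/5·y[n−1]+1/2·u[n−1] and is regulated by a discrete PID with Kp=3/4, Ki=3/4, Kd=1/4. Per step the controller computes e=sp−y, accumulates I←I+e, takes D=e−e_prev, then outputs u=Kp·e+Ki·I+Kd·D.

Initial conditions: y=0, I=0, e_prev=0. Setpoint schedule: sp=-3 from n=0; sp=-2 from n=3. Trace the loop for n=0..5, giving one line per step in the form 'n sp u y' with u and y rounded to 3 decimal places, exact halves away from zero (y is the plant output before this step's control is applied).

0 -3 -5.250 0.000
1 -3 -2.156 -2.625
2 -3 -2.126 -3.178
3 -2 0.367 -3.605
4 -2 -0.369 -2.701
5 -2 -0.240 -2.345

(exact arithmetic carried between steps; '≈' marks a value shown rounded to 6 d.p. or computed from one; I and e_prev carry over from the previous line; the table rounds u and y to 3 d.p., halves away from zero)
n=0: y=0, sp=-3, e=sp−y=-3; I=-3, D=e−e_prev=-3; u=3/4·(-3)+3/4·(-3)+1/4·(-3)=-5.25; next y=4/5·0+1/2·(-5.25)=-2.625
n=1: y=-2.625, sp=-3, e=sp−y=-0.375; I=-3.375, D=e−e_prev=2.625; u=3/4·(-0.375)+3/4·(-3.375)+1/4·2.625=-2.15625; next y=4/5·(-2.625)+1/2·(-2.15625)=-3.178125
n=2: y=-3.178125, sp=-3, e=sp−y=0.178125; I=-3.196875, D=e−e_prev=0.553125; u=3/4·0.178125+3/4·(-3.196875)+1/4·0.553125≈-2.125781; next y=4/5·(-3.178125)+1/2·(-2.125781)≈-3.605391
n=3: y≈-3.605391, sp=-2, e=sp−y≈1.605391; I≈-1.591484, D=e−e_prev≈1.427266; u=3/4·1.605391+3/4·(-1.591484)+1/4·1.427266≈0.367246; next y=4/5·(-3.605391)+1/2·0.367246≈-2.700689
n=4: y≈-2.700689, sp=-2, e=sp−y≈0.700689; I≈-0.890795, D=e−e_prev≈-0.904701; u=3/4·0.700689+3/4·(-0.890795)+1/4·(-0.904701)≈-0.368754; next y=4/5·(-2.700689)+1/2·(-0.368754)≈-2.344929
n=5: y≈-2.344929, sp=-2, e=sp−y≈0.344929; I≈-0.545866, D=e−e_prev≈-0.355761; u=3/4·0.344929+3/4·(-0.545866)+1/4·(-0.355761)≈-0.239643; next y=4/5·(-2.344929)+1/2·(-0.239643)≈-1.995765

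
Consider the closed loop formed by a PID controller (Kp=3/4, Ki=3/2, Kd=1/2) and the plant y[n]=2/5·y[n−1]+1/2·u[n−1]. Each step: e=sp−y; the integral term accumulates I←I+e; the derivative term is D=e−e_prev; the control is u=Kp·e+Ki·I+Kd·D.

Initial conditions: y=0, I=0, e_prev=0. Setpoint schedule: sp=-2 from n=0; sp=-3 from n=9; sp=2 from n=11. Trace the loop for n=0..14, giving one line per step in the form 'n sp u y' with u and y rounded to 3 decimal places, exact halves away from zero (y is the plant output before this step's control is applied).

(exact arithmetic carried between steps; '≈' marks a value shown rounded to 6 d.p. or computed from one; I and e_prev carry over from the previous line; the table rounds u and y to 3 d.p., halves away from zero)
n=0: y=0, sp=-2, e=sp−y=-2; I=-2, D=e−e_prev=-2; u=3/4·(-2)+3/2·(-2)+1/2·(-2)=-5.5; next y=2/5·0+1/2·(-5.5)=-2.75
n=1: y=-2.75, sp=-2, e=sp−y=0.75; I=-1.25, D=e−e_prev=2.75; u=3/4·0.75+3/2·(-1.25)+1/2·2.75=0.0625; next y=2/5·(-2.75)+1/2·0.0625=-1.06875
n=2: y=-1.06875, sp=-2, e=sp−y=-0.93125; I=-2.18125, D=e−e_prev=-1.68125; u=3/4·(-0.93125)+3/2·(-2.18125)+1/2·(-1.68125)≈-4.810938; next y=2/5·(-1.06875)+1/2·(-4.810938)≈-2.832969
n=3: y≈-2.832969, sp=-2, e=sp−y≈0.832969; I≈-1.348281, D=e−e_prev≈1.764219; u=3/4·0.832969+3/2·(-1.348281)+1/2·1.764219≈-0.515586; next y=2/5·(-2.832969)+1/2·(-0.515586)≈-1.390980
n=4: y≈-1.390980, sp=-2, e=sp−y≈-0.609020; I≈-1.957301, D=e−e_prev≈-1.441988; u=3/4·(-0.609020)+3/2·(-1.957301)+1/2·(-1.441988)≈-4.113710; next y=2/5·(-1.390980)+1/2·(-4.113710)≈-2.613247
n=5: y≈-2.613247, sp=-2, e=sp−y≈0.613247; I≈-1.344054, D=e−e_prev≈1.222267; u=3/4·0.613247+3/2·(-1.344054)+1/2·1.222267≈-0.945012; next y=2/5·(-2.613247)+1/2·(-0.945012)≈-1.517805
n=6: y≈-1.517805, sp=-2, e=sp−y≈-0.482195; I≈-1.826249, D=e−e_prev≈-1.095442; u=3/4·(-0.482195)+3/2·(-1.826249)+1/2·(-1.095442)≈-3.648741; next y=2/5·(-1.517805)+1/2·(-3.648741)≈-2.431492
n=7: y≈-2.431492, sp=-2, e=sp−y≈0.431492; I≈-1.394756, D=e−e_prev≈0.913688; u=3/4·0.431492+3/2·(-1.394756)+1/2·0.913688≈-1.311672; next y=2/5·(-2.431492)+1/2·(-1.311672)≈-1.628433
n=8: y≈-1.628433, sp=-2, e=sp−y≈-0.371567; I≈-1.766324, D=e−e_prev≈-0.803060; u=3/4·(-0.371567)+3/2·(-1.766324)+1/2·(-0.803060)≈-3.329691; next y=2/5·(-1.628433)+1/2·(-3.329691)≈-2.316219
n=9: y≈-2.316219, sp=-3, e=sp−y≈-0.683781; I≈-2.450105, D=e−e_prev≈-0.312214; u=3/4·(-0.683781)+3/2·(-2.450105)+1/2·(-0.312214)≈-4.344101; next y=2/5·(-2.316219)+1/2·(-4.344101)≈-3.098538
n=10: y≈-3.098538, sp=-3, e=sp−y≈0.098538; I≈-2.351567, D=e−e_prev≈0.782319; u=3/4·0.098538+3/2·(-2.351567)+1/2·0.782319≈-3.062288; next y=2/5·(-3.098538)+1/2·(-3.062288)≈-2.770559
n=11: y≈-2.770559, sp=2, e=sp−y≈4.770559; I≈2.418992, D=e−e_prev≈4.672021; u=3/4·4.770559+3/2·2.418992+1/2·4.672021≈9.542418; next y=2/5·(-2.770559)+1/2·9.542418≈3.662985
n=12: y≈3.662985, sp=2, e=sp−y≈-1.662985; I≈0.756007, D=e−e_prev≈-6.433544; u=3/4·(-1.662985)+3/2·0.756007+1/2·(-6.433544)≈-3.330001; next y=2/5·3.662985+1/2·(-3.330001)≈-0.199806
n=13: y≈-0.199806, sp=2, e=sp−y≈2.199806; I≈2.955813, D=e−e_prev≈3.862792; u=3/4·2.199806+3/2·2.955813+1/2·3.862792≈8.014970; next y=2/5·(-0.199806)+1/2·8.014970≈3.927563
n=14: y≈3.927563, sp=2, e=sp−y≈-1.927563; I≈1.028251, D=e−e_prev≈-4.127369; u=3/4·(-1.927563)+3/2·1.028251+1/2·(-4.127369)≈-1.966981; next y=2/5·3.927563+1/2·(-1.966981)≈0.587535

0 -2 -5.500 0.000
1 -2 0.063 -2.750
2 -2 -4.811 -1.069
3 -2 -0.516 -2.833
4 -2 -4.114 -1.391
5 -2 -0.945 -2.613
6 -2 -3.649 -1.518
7 -2 -1.312 -2.431
8 -2 -3.330 -1.628
9 -3 -4.344 -2.316
10 -3 -3.062 -3.099
11 2 9.542 -2.771
12 2 -3.330 3.663
13 2 8.015 -0.200
14 2 -1.967 3.928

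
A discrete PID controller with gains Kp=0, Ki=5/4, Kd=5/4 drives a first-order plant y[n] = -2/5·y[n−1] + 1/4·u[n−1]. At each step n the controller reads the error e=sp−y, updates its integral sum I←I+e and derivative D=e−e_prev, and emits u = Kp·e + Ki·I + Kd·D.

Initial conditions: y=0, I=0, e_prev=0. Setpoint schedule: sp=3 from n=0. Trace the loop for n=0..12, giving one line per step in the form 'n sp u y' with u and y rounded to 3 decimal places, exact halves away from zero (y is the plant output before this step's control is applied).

(exact arithmetic carried between steps; '≈' marks a value shown rounded to 6 d.p. or computed from one; I and e_prev carry over from the previous line; the table rounds u and y to 3 d.p., halves away from zero)
n=0: y=0, sp=3, e=sp−y=3; I=3, D=e−e_prev=3; u=0·3+5/4·3+5/4·3=7.5; next y=-2/5·0+1/4·7.5=1.875
n=1: y=1.875, sp=3, e=sp−y=1.125; I=4.125, D=e−e_prev=-1.875; u=0·1.125+5/4·4.125+5/4·(-1.875)=2.8125; next y=-2/5·1.875+1/4·2.8125=-0.046875
n=2: y=-0.046875, sp=3, e=sp−y=3.046875; I=7.171875, D=e−e_prev=1.921875; u=0·3.046875+5/4·7.171875+5/4·1.921875≈11.367188; next y=-2/5·(-0.046875)+1/4·11.367188≈2.860547
n=3: y≈2.860547, sp=3, e=sp−y≈0.139453; I≈7.311328, D=e−e_prev≈-2.907422; u=0·0.139453+5/4·7.311328+5/4·(-2.907422)≈5.504883; next y=-2/5·2.860547+1/4·5.504883≈0.232002
n=4: y≈0.232002, sp=3, e=sp−y≈2.767998; I≈10.079326, D=e−e_prev≈2.628545; u=0·2.767998+5/4·10.079326+5/4·2.628545≈15.884839; next y=-2/5·0.232002+1/4·15.884839≈3.878409
n=5: y≈3.878409, sp=3, e=sp−y≈-0.878409; I≈9.200917, D=e−e_prev≈-3.646407; u=0·(-0.878409)+5/4·9.200917+5/4·(-3.646407)≈6.943138; next y=-2/5·3.878409+1/4·6.943138≈0.184421
n=6: y≈0.184421, sp=3, e=sp−y≈2.815579; I≈12.016496, D=e−e_prev≈3.693988; u=0·2.815579+5/4·12.016496+5/4·3.693988≈19.638106; next y=-2/5·0.184421+1/4·19.638106≈4.835758
n=7: y≈4.835758, sp=3, e=sp−y≈-1.835758; I≈10.180738, D=e−e_prev≈-4.651337; u=0·(-1.835758)+5/4·10.180738+5/4·(-4.651337)≈6.911751; next y=-2/5·4.835758+1/4·6.911751≈-0.206365
n=8: y≈-0.206365, sp=3, e=sp−y≈3.206365; I≈13.387104, D=e−e_prev≈5.042123; u=0·3.206365+5/4·13.387104+5/4·5.042123≈23.036534; next y=-2/5·(-0.206365)+1/4·23.036534≈5.841680
n=9: y≈5.841680, sp=3, e=sp−y≈-2.841680; I≈10.545424, D=e−e_prev≈-6.048045; u=0·(-2.841680)+5/4·10.545424+5/4·(-6.048045)≈5.621724; next y=-2/5·5.841680+1/4·5.621724≈-0.931241
n=10: y≈-0.931241, sp=3, e=sp−y≈3.931241; I≈14.476665, D=e−e_prev≈6.772920; u=0·3.931241+5/4·14.476665+5/4·6.772920≈26.561982; next y=-2/5·(-0.931241)+1/4·26.561982≈7.012992
n=11: y≈7.012992, sp=3, e=sp−y≈-4.012992; I≈10.463673, D=e−e_prev≈-7.944233; u=0·(-4.012992)+5/4·10.463673+5/4·(-7.944233)≈3.149301; next y=-2/5·7.012992+1/4·3.149301≈-2.017872
n=12: y≈-2.017872, sp=3, e=sp−y≈5.017872; I≈15.481545, D=e−e_prev≈9.030863; u=0·5.017872+5/4·15.481545+5/4·9.030863≈30.640510; next y=-2/5·(-2.017872)+1/4·30.640510≈8.467276

0 3 7.500 0.000
1 3 2.813 1.875
2 3 11.367 -0.047
3 3 5.505 2.861
4 3 15.885 0.232
5 3 6.943 3.878
6 3 19.638 0.184
7 3 6.912 4.836
8 3 23.037 -0.206
9 3 5.622 5.842
10 3 26.562 -0.931
11 3 3.149 7.013
12 3 30.641 -2.018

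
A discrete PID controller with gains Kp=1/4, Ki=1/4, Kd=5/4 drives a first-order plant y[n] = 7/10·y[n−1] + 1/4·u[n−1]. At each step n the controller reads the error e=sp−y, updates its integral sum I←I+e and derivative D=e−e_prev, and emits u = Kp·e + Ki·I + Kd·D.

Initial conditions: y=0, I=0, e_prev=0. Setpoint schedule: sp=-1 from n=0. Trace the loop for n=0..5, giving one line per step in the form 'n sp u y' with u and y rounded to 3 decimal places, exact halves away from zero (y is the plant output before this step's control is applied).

0 -1 -1.750 0.000
1 -1 0.016 -0.438
2 -1 -0.908 -0.302
3 -1 -0.675 -0.439
4 -1 -0.921 -0.476
5 -1 -0.945 -0.563

(exact arithmetic carried between steps; '≈' marks a value shown rounded to 6 d.p. or computed from one; I and e_prev carry over from the previous line; the table rounds u and y to 3 d.p., halves away from zero)
n=0: y=0, sp=-1, e=sp−y=-1; I=-1, D=e−e_prev=-1; u=1/4·(-1)+1/4·(-1)+5/4·(-1)=-1.75; next y=7/10·0+1/4·(-1.75)=-0.4375
n=1: y=-0.4375, sp=-1, e=sp−y=-0.5625; I=-1.5625, D=e−e_prev=0.4375; u=1/4·(-0.5625)+1/4·(-1.5625)+5/4·0.4375=0.015625; next y=7/10·(-0.4375)+1/4·0.015625≈-0.302344
n=2: y≈-0.302344, sp=-1, e=sp−y≈-0.697656; I≈-2.260156, D=e−e_prev≈-0.135156; u=1/4·(-0.697656)+1/4·(-2.260156)+5/4·(-0.135156)≈-0.908398; next y=7/10·(-0.302344)+1/4·(-0.908398)≈-0.438740
n=3: y≈-0.438740, sp=-1, e=sp−y≈-0.561260; I≈-2.821416, D=e−e_prev≈0.136396; u=1/4·(-0.561260)+1/4·(-2.821416)+5/4·0.136396≈-0.675173; next y=7/10·(-0.438740)+1/4·(-0.675173)≈-0.475911
n=4: y≈-0.475911, sp=-1, e=sp−y≈-0.524089; I≈-3.345505, D=e−e_prev≈0.037171; u=1/4·(-0.524089)+1/4·(-3.345505)+5/4·0.037171≈-0.920934; next y=7/10·(-0.475911)+1/4·(-0.920934)≈-0.563372
n=5: y≈-0.563372, sp=-1, e=sp−y≈-0.436628; I≈-3.782133, D=e−e_prev≈0.087460; u=1/4·(-0.436628)+1/4·(-3.782133)+5/4·0.087460≈-0.945365; next y=7/10·(-0.563372)+1/4·(-0.945365)≈-0.630701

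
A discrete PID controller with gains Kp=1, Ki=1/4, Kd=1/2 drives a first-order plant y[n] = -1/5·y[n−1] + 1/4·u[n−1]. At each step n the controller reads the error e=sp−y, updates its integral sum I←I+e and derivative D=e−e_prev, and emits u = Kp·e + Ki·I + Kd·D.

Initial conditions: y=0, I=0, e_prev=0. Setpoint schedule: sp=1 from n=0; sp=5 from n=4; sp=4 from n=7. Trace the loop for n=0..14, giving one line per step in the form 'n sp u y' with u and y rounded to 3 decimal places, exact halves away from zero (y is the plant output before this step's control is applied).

0 1 1.750 0.000
1 1 0.734 0.438
2 1 1.691 0.096
3 1 1.208 0.404
4 5 8.830 0.221
5 5 4.535 2.163
6 5 8.774 0.701
7 4 5.002 2.053
8 4 8.788 0.840
9 4 6.890 2.029
10 4 9.224 1.317
11 4 8.268 2.043
12 4 9.793 1.659
13 4 9.385 2.116
14 4 10.423 1.923

(exact arithmetic carried between steps; '≈' marks a value shown rounded to 6 d.p. or computed from one; I and e_prev carry over from the previous line; the table rounds u and y to 3 d.p., halves away from zero)
n=0: y=0, sp=1, e=sp−y=1; I=1, D=e−e_prev=1; u=1·1+1/4·1+1/2·1=1.75; next y=-1/5·0+1/4·1.75=0.4375
n=1: y=0.4375, sp=1, e=sp−y=0.5625; I=1.5625, D=e−e_prev=-0.4375; u=1·0.5625+1/4·1.5625+1/2·(-0.4375)=0.734375; next y=-1/5·0.4375+1/4·0.734375≈0.096094
n=2: y≈0.096094, sp=1, e=sp−y≈0.903906; I≈2.466406, D=e−e_prev≈0.341406; u=1·0.903906+1/4·2.466406+1/2·0.341406≈1.691211; next y=-1/5·0.096094+1/4·1.691211≈0.403584
n=3: y≈0.403584, sp=1, e=sp−y≈0.596416; I≈3.062822, D=e−e_prev≈-0.307490; u=1·0.596416+1/4·3.062822+1/2·(-0.307490)≈1.208376; next y=-1/5·0.403584+1/4·1.208376≈0.221377
n=4: y≈0.221377, sp=5, e=sp−y≈4.778623; I≈7.841445, D=e−e_prev≈4.182207; u=1·4.778623+1/4·7.841445+1/2·4.182207≈8.830087; next y=-1/5·0.221377+1/4·8.830087≈2.163246
n=5: y≈2.163246, sp=5, e=sp−y≈2.836754; I≈10.678199, D=e−e_prev≈-1.941869; u=1·2.836754+1/4·10.678199+1/2·(-1.941869)≈4.535369; next y=-1/5·2.163246+1/4·4.535369≈0.701193
n=6: y≈0.701193, sp=5, e=sp−y≈4.298807; I≈14.977006, D=e−e_prev≈1.462053; u=1·4.298807+1/4·14.977006+1/2·1.462053≈8.774085; next y=-1/5·0.701193+1/4·8.774085≈2.053283
n=7: y≈2.053283, sp=4, e=sp−y≈1.946717; I≈16.923723, D=e−e_prev≈-2.352090; u=1·1.946717+1/4·16.923723+1/2·(-2.352090)≈5.001603; next y=-1/5·2.053283+1/4·5.001603≈0.839744
n=8: y≈0.839744, sp=4, e=sp−y≈3.160256; I≈20.083979, D=e−e_prev≈1.213538; u=1·3.160256+1/4·20.083979+1/2·1.213538≈8.788020; next y=-1/5·0.839744+1/4·8.788020≈2.029056
n=9: y≈2.029056, sp=4, e=sp−y≈1.970944; I≈22.054923, D=e−e_prev≈-1.189312; u=1·1.970944+1/4·22.054923+1/2·(-1.189312)≈6.890019; next y=-1/5·2.029056+1/4·6.890019≈1.316693
n=10: y≈1.316693, sp=4, e=sp−y≈2.683307; I≈24.738229, D=e−e_prev≈0.712363; u=1·2.683307+1/4·24.738229+1/2·0.712363≈9.224045; next y=-1/5·1.316693+1/4·9.224045≈2.042673
n=11: y≈2.042673, sp=4, e=sp−y≈1.957327; I≈26.695557, D=e−e_prev≈-0.725979; u=1·1.957327+1/4·26.695557+1/2·(-0.725979)≈8.268227; next y=-1/5·2.042673+1/4·8.268227≈1.658522
n=12: y≈1.658522, sp=4, e=sp−y≈2.341478; I≈29.037034, D=e−e_prev≈0.384150; u=1·2.341478+1/4·29.037034+1/2·0.384150≈9.792812; next y=-1/5·1.658522+1/4·9.792812≈2.116498
n=13: y≈2.116498, sp=4, e=sp−y≈1.883502; I≈30.920536, D=e−e_prev≈-0.457976; u=1·1.883502+1/4·30.920536+1/2·(-0.457976)≈9.384647; next y=-1/5·2.116498+1/4·9.384647≈1.922862
n=14: y≈1.922862, sp=4, e=sp−y≈2.077138; I≈32.997674, D=e−e_prev≈0.193636; u=1·2.077138+1/4·32.997674+1/2·0.193636≈10.423374; next y=-1/5·1.922862+1/4·10.423374≈2.221271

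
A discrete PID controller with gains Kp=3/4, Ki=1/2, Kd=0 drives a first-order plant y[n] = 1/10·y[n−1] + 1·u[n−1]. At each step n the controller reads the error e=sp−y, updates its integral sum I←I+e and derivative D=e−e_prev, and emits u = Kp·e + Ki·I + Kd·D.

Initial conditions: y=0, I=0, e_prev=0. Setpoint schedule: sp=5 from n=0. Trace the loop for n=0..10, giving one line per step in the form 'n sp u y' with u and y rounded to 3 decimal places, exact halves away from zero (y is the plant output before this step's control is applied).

0 5 6.250 0.000
1 5 0.938 6.250
2 5 6.172 1.563
3 5 1.934 6.328
4 5 5.972 2.566
5 5 2.611 6.228
6 5 5.740 3.234
7 5 3.086 6.063
8 5 5.518 3.693
9 5 3.428 5.887
10 5 5.322 4.017

(exact arithmetic carried between steps; '≈' marks a value shown rounded to 6 d.p. or computed from one; I and e_prev carry over from the previous line; the table rounds u and y to 3 d.p., halves away from zero)
n=0: y=0, sp=5, e=sp−y=5; I=5, D=e−e_prev=5; u=3/4·5+1/2·5+0·5=6.25; next y=1/10·0+1·6.25=6.25
n=1: y=6.25, sp=5, e=sp−y=-1.25; I=3.75, D=e−e_prev=-6.25; u=3/4·(-1.25)+1/2·3.75+0·(-6.25)=0.9375; next y=1/10·6.25+1·0.9375=1.5625
n=2: y=1.5625, sp=5, e=sp−y=3.4375; I=7.1875, D=e−e_prev=4.6875; u=3/4·3.4375+1/2·7.1875+0·4.6875=6.171875; next y=1/10·1.5625+1·6.171875=6.328125
n=3: y=6.328125, sp=5, e=sp−y=-1.328125; I=5.859375, D=e−e_prev=-4.765625; u=3/4·(-1.328125)+1/2·5.859375+0·(-4.765625)≈1.933594; next y=1/10·6.328125+1·1.933594≈2.566406
n=4: y≈2.566406, sp=5, e=sp−y≈2.433594; I≈8.292969, D=e−e_prev≈3.761719; u=3/4·2.433594+1/2·8.292969+0·3.761719≈5.971680; next y=1/10·2.566406+1·5.971680≈6.228320
n=5: y≈6.228320, sp=5, e=sp−y≈-1.228320; I≈7.064648, D=e−e_prev≈-3.661914; u=3/4·(-1.228320)+1/2·7.064648+0·(-3.661914)≈2.611084; next y=1/10·6.228320+1·2.611084≈3.233916
n=6: y≈3.233916, sp=5, e=sp−y≈1.766084; I≈8.830732, D=e−e_prev≈2.994404; u=3/4·1.766084+1/2·8.830732+0·2.994404≈5.739929; next y=1/10·3.233916+1·5.739929≈6.063321
n=7: y≈6.063321, sp=5, e=sp−y≈-1.063321; I≈7.767412, D=e−e_prev≈-2.829405; u=3/4·(-1.063321)+1/2·7.767412+0·(-2.829405)≈3.086215; next y=1/10·6.063321+1·3.086215≈3.692547
n=8: y≈3.692547, sp=5, e=sp−y≈1.307453; I≈9.074864, D=e−e_prev≈2.370774; u=3/4·1.307453+1/2·9.074864+0·2.370774≈5.518022; next y=1/10·3.692547+1·5.518022≈5.887276
n=9: y≈5.887276, sp=5, e=sp−y≈-0.887276; I≈8.187588, D=e−e_prev≈-2.194729; u=3/4·(-0.887276)+1/2·8.187588+0·(-2.194729)≈3.428337; next y=1/10·5.887276+1·3.428337≈4.017064
n=10: y≈4.017064, sp=5, e=sp−y≈0.982936; I≈9.170524, D=e−e_prev≈1.870212; u=3/4·0.982936+1/2·9.170524+0·1.870212≈5.322464; next y=1/10·4.017064+1·5.322464≈5.724170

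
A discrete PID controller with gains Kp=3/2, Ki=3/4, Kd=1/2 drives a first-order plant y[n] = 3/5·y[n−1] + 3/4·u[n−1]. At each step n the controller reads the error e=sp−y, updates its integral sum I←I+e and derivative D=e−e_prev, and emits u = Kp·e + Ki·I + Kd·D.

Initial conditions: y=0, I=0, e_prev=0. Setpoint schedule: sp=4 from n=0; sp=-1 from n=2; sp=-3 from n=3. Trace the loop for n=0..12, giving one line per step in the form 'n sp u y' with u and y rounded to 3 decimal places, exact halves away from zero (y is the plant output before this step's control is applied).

(exact arithmetic carried between steps; '≈' marks a value shown rounded to 6 d.p. or computed from one; I and e_prev carry over from the previous line; the table rounds u and y to 3 d.p., halves away from zero)
n=0: y=0, sp=4, e=sp−y=4; I=4, D=e−e_prev=4; u=3/2·4+3/4·4+1/2·4=11; next y=3/5·0+3/4·11=8.25
n=1: y=8.25, sp=4, e=sp−y=-4.25; I=-0.25, D=e−e_prev=-8.25; u=3/2·(-4.25)+3/4·(-0.25)+1/2·(-8.25)=-10.6875; next y=3/5·8.25+3/4·(-10.6875)=-3.065625
n=2: y=-3.065625, sp=-1, e=sp−y=2.065625; I=1.815625, D=e−e_prev=6.315625; u=3/2·2.065625+3/4·1.815625+1/2·6.315625≈7.617969; next y=3/5·(-3.065625)+3/4·7.617969≈3.874102
n=3: y≈3.874102, sp=-3, e=sp−y≈-6.874102; I≈-5.058477, D=e−e_prev≈-8.939727; u=3/2·(-6.874102)+3/4·(-5.058477)+1/2·(-8.939727)≈-18.574873; next y=3/5·3.874102+3/4·(-18.574873)≈-11.606694
n=4: y≈-11.606694, sp=-3, e=sp−y≈8.606694; I≈3.548217, D=e−e_prev≈15.480795; u=3/2·8.606694+3/4·3.548217+1/2·15.480795≈23.311601; next y=3/5·(-11.606694)+3/4·23.311601≈10.519685
n=5: y≈10.519685, sp=-3, e=sp−y≈-13.519685; I≈-9.971467, D=e−e_prev≈-22.126379; u=3/2·(-13.519685)+3/4·(-9.971467)+1/2·(-22.126379)≈-38.821317; next y=3/5·10.519685+3/4·(-38.821317)≈-22.804177
n=6: y≈-22.804177, sp=-3, e=sp−y≈19.804177; I≈9.832709, D=e−e_prev≈33.323862; u=3/2·19.804177+3/4·9.832709+1/2·33.323862≈53.742728; next y=3/5·(-22.804177)+3/4·53.742728≈26.624540
n=7: y≈26.624540, sp=-3, e=sp−y≈-29.624540; I≈-19.791831, D=e−e_prev≈-49.428717; u=3/2·(-29.624540)+3/4·(-19.791831)+1/2·(-49.428717)≈-83.995042; next y=3/5·26.624540+3/4·(-83.995042)≈-47.021557
n=8: y≈-47.021557, sp=-3, e=sp−y≈44.021557; I≈24.229727, D=e−e_prev≈73.646097; u=3/2·44.021557+3/4·24.229727+1/2·73.646097≈121.027679; next y=3/5·(-47.021557)+3/4·121.027679≈62.557825
n=9: y≈62.557825, sp=-3, e=sp−y≈-65.557825; I≈-41.328099, D=e−e_prev≈-109.579382; u=3/2·(-65.557825)+3/4·(-41.328099)+1/2·(-109.579382)≈-184.122503; next y=3/5·62.557825+3/4·(-184.122503)≈-100.557182
n=10: y≈-100.557182, sp=-3, e=sp−y≈97.557182; I≈56.229083, D=e−e_prev≈163.115007; u=3/2·97.557182+3/4·56.229083+1/2·163.115007≈270.065089; next y=3/5·(-100.557182)+3/4·270.065089≈142.214508
n=11: y≈142.214508, sp=-3, e=sp−y≈-145.214508; I≈-88.985424, D=e−e_prev≈-242.771690; u=3/2·(-145.214508)+3/4·(-88.985424)+1/2·(-242.771690)≈-405.946675; next y=3/5·142.214508+3/4·(-405.946675)≈-219.131302
n=12: y≈-219.131302, sp=-3, e=sp−y≈216.131302; I≈127.145877, D=e−e_prev≈361.345809; u=3/2·216.131302+3/4·127.145877+1/2·361.345809≈600.229265; next y=3/5·(-219.131302)+3/4·600.229265≈318.693168

0 4 11.000 0.000
1 4 -10.688 8.250
2 -1 7.618 -3.066
3 -3 -18.575 3.874
4 -3 23.312 -11.607
5 -3 -38.821 10.520
6 -3 53.743 -22.804
7 -3 -83.995 26.625
8 -3 121.028 -47.022
9 -3 -184.123 62.558
10 -3 270.065 -100.557
11 -3 -405.947 142.215
12 -3 600.229 -219.131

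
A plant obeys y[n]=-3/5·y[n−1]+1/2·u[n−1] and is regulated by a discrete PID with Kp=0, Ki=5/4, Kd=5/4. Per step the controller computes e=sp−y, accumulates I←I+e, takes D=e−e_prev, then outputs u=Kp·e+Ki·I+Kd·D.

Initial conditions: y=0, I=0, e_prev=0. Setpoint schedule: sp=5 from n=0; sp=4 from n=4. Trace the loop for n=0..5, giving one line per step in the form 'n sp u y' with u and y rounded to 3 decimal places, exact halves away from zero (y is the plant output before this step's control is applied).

(exact arithmetic carried between steps; '≈' marks a value shown rounded to 6 d.p. or computed from one; I and e_prev carry over from the previous line; the table rounds u and y to 3 d.p., halves away from zero)
n=0: y=0, sp=5, e=sp−y=5; I=5, D=e−e_prev=5; u=0·5+5/4·5+5/4·5=12.5; next y=-3/5·0+1/2·12.5=6.25
n=1: y=6.25, sp=5, e=sp−y=-1.25; I=3.75, D=e−e_prev=-6.25; u=0·(-1.25)+5/4·3.75+5/4·(-6.25)=-3.125; next y=-3/5·6.25+1/2·(-3.125)=-5.3125
n=2: y=-5.3125, sp=5, e=sp−y=10.3125; I=14.0625, D=e−e_prev=11.5625; u=0·10.3125+5/4·14.0625+5/4·11.5625=32.03125; next y=-3/5·(-5.3125)+1/2·32.03125=19.203125
n=3: y=19.203125, sp=5, e=sp−y=-14.203125; I=-0.140625, D=e−e_prev=-24.515625; u=0·(-14.203125)+5/4·(-0.140625)+5/4·(-24.515625)≈-30.820313; next y=-3/5·19.203125+1/2·(-30.820313)≈-26.932031
n=4: y≈-26.932031, sp=4, e=sp−y≈30.932031; I≈30.791406, D=e−e_prev≈45.135156; u=0·30.932031+5/4·30.791406+5/4·45.135156≈94.908203; next y=-3/5·(-26.932031)+1/2·94.908203≈63.613320
n=5: y≈63.613320, sp=4, e=sp−y≈-59.613320; I≈-28.821914, D=e−e_prev≈-90.545352; u=0·(-59.613320)+5/4·(-28.821914)+5/4·(-90.545352)≈-149.209082; next y=-3/5·63.613320+1/2·(-149.209082)≈-112.772533

0 5 12.500 0.000
1 5 -3.125 6.250
2 5 32.031 -5.313
3 5 -30.820 19.203
4 4 94.908 -26.932
5 4 -149.209 63.613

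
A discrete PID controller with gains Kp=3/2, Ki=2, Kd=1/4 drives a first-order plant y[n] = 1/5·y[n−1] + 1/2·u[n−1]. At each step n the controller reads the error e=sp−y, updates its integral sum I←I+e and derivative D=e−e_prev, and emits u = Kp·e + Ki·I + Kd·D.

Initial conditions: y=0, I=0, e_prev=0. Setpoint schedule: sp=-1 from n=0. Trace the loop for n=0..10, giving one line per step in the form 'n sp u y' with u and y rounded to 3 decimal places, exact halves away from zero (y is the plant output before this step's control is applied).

(exact arithmetic carried between steps; '≈' marks a value shown rounded to 6 d.p. or computed from one; I and e_prev carry over from the previous line; the table rounds u and y to 3 d.p., halves away from zero)
n=0: y=0, sp=-1, e=sp−y=-1; I=-1, D=e−e_prev=-1; u=3/2·(-1)+2·(-1)+1/4·(-1)=-3.75; next y=1/5·0+1/2·(-3.75)=-1.875
n=1: y=-1.875, sp=-1, e=sp−y=0.875; I=-0.125, D=e−e_prev=1.875; u=3/2·0.875+2·(-0.125)+1/4·1.875=1.53125; next y=1/5·(-1.875)+1/2·1.53125=0.390625
n=2: y=0.390625, sp=-1, e=sp−y=-1.390625; I=-1.515625, D=e−e_prev=-2.265625; u=3/2·(-1.390625)+2·(-1.515625)+1/4·(-2.265625)≈-5.683594; next y=1/5·0.390625+1/2·(-5.683594)≈-2.763672
n=3: y≈-2.763672, sp=-1, e=sp−y≈1.763672; I≈0.248047, D=e−e_prev≈3.154297; u=3/2·1.763672+2·0.248047+1/4·3.154297≈3.930176; next y=1/5·(-2.763672)+1/2·3.930176≈1.412354
n=4: y≈1.412354, sp=-1, e=sp−y≈-2.412354; I≈-2.164307, D=e−e_prev≈-4.176025; u=3/2·(-2.412354)+2·(-2.164307)+1/4·(-4.176025)≈-8.991150; next y=1/5·1.412354+1/2·(-8.991150)≈-4.213104
n=5: y≈-4.213104, sp=-1, e=sp−y≈3.213104; I≈1.048798, D=e−e_prev≈5.625458; u=3/2·3.213104+2·1.048798+1/4·5.625458≈8.323616; next y=1/5·(-4.213104)+1/2·8.323616≈3.319187
n=6: y≈3.319187, sp=-1, e=sp−y≈-4.319187; I≈-3.270390, D=e−e_prev≈-7.532291; u=3/2·(-4.319187)+2·(-3.270390)+1/4·(-7.532291)≈-14.902633; next y=1/5·3.319187+1/2·(-14.902633)≈-6.787479
n=7: y≈-6.787479, sp=-1, e=sp−y≈5.787479; I≈2.517089, D=e−e_prev≈10.106666; u=3/2·5.787479+2·2.517089+1/4·10.106666≈16.242064; next y=1/5·(-6.787479)+1/2·16.242064≈6.763536
n=8: y≈6.763536, sp=-1, e=sp−y≈-7.763536; I≈-5.246447, D=e−e_prev≈-13.551015; u=3/2·(-7.763536)+2·(-5.246447)+1/4·(-13.551015)≈-25.525951; next y=1/5·6.763536+1/2·(-25.525951)≈-11.410268
n=9: y≈-11.410268, sp=-1, e=sp−y≈10.410268; I≈5.163822, D=e−e_prev≈18.173804; u=3/2·10.410268+2·5.163822+1/4·18.173804≈30.486497; next y=1/5·(-11.410268)+1/2·30.486497≈12.961195
n=10: y≈12.961195, sp=-1, e=sp−y≈-13.961195; I≈-8.797373, D=e−e_prev≈-24.371463; u=3/2·(-13.961195)+2·(-8.797373)+1/4·(-24.371463)≈-44.629404; next y=1/5·12.961195+1/2·(-44.629404)≈-19.722463

0 -1 -3.750 0.000
1 -1 1.531 -1.875
2 -1 -5.684 0.391
3 -1 3.930 -2.764
4 -1 -8.991 1.412
5 -1 8.324 -4.213
6 -1 -14.903 3.319
7 -1 16.242 -6.787
8 -1 -25.526 6.764
9 -1 30.486 -11.410
10 -1 -44.629 12.961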